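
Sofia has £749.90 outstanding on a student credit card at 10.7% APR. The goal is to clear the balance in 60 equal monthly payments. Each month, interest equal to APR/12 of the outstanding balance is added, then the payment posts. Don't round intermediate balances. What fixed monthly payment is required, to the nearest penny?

£16.19

Monthly rate r = 10.7%/12 = 0.891667% = 0.00891667.
Level-payment amortization: P = B₀·r / (1 − (1+r)^(−n)) = 749.90·0.00891667 / (1 − 1.00892^(−60)).
Denominator 1 − (1+r)^(−60) = 0.412940368.
P = 6.68661 / 0.412940368 ≈ 16.19.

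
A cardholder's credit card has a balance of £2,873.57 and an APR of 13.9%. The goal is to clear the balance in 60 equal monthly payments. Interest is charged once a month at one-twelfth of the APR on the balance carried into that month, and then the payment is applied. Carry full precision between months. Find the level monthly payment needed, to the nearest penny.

Monthly rate r = 13.9%/12 = 1.15833% = 0.0115833.
Level-payment amortization: P = B₀·r / (1 − (1+r)^(−n)) = 2873.57·0.0115833 / (1 − 1.01158^(−60)).
Denominator 1 − (1+r)^(−60) = 0.498928066.
P = 33.2855 / 0.498928066 ≈ 66.71.

£66.71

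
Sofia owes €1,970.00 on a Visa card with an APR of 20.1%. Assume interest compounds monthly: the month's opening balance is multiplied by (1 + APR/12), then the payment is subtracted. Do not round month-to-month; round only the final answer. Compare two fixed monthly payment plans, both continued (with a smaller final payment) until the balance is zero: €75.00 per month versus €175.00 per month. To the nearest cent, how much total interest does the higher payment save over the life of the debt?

Monthly rate r = 20.1%/12 = 1.675% = 0.01675.
At €75.00/mo: n = ⌈−ln(1 − rB₀/P)/ln(1+r)⌉ = 35 payments (last €67.67); total interest = total paid − €1,970.00 = €647.67.
At €175.00/mo: 13 payments (last €101.55); total interest €231.55.
Interest saved = €647.67 − €231.55 = €416.12.

€416.12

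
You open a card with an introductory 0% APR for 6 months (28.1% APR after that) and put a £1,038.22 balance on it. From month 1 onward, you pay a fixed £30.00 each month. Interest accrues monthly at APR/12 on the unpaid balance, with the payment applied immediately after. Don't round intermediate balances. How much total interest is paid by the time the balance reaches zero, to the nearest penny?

Promo months 1–6 at r₀ = 0%/12 = 0; months 7+ at r₁ = 28.1%/12 = 0.0234167.
After month 6 (no interest yet): B = £1,038.22 − 6·£30.00 = £858.22.
Then at r₁ with £30.00/mo: n₂ = −ln(1 − r₁·B/P)/ln(1+r₁) ≈ 47.88 → 48 more payments.
Total paid = 53·£30.00 + £26.51 = £1,616.51; interest = £1,616.51 − £1,038.22 = £578.29.

£578.29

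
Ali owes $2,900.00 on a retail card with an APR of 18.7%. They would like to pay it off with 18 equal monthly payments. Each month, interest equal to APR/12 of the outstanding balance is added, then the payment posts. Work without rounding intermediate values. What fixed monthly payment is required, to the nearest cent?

Monthly rate r = 18.7%/12 = 1.55833% = 0.0155833.
Level-payment amortization: P = B₀·r / (1 − (1+r)^(−n)) = 2900.00·0.0155833 / (1 − 1.01558^(−18)).
Denominator 1 − (1+r)^(−18) = 0.242958254.
P = 45.1917 / 0.242958254 ≈ 186.01.

$186.01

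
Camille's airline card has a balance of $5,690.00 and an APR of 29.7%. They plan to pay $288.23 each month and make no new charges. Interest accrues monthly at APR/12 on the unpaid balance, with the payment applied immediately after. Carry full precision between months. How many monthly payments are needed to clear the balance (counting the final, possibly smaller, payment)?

Monthly rate r = 29.7%/12 = 2.475% = 0.02475.
Recurrence: B ← B·(1+r) − $288.23.
Month 1: interest $140.83; balance after payment $5,542.60.
Month 2: interest $137.18; balance after payment $5,391.55.
Closed form: n = −ln(1 − rB₀/P)/ln(1+r) = −ln(0.51141)/ln(1.02475) ≈ 27.429, so the balance reaches zero during payment 28.

28 months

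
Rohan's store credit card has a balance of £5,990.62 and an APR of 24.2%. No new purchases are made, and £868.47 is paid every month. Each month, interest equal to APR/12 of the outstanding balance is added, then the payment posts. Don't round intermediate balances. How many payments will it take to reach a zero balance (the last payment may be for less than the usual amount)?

8 months

Monthly rate r = 24.2%/12 = 2.01667% = 0.0201667.
Recurrence: B ← B·(1+r) − £868.47.
Month 1: interest £120.81; balance after payment £5,242.96.
Month 2: interest £105.73; balance after payment £4,480.22.
Closed form: n = −ln(1 − rB₀/P)/ln(1+r) = −ln(0.86089)/ln(1.02017) ≈ 7.502, so the balance reaches zero during payment 8.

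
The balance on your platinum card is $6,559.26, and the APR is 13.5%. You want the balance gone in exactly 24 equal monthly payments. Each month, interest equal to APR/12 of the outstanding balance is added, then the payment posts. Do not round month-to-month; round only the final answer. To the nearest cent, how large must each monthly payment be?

Monthly rate r = 13.5%/12 = 1.125% = 0.01125.
Level-payment amortization: P = B₀·r / (1 − (1+r)^(−n)) = 6559.26·0.01125 / (1 − 1.01125^(−24)).
Denominator 1 − (1+r)^(−24) = 0.235468878.
P = 73.7917 / 0.235468878 ≈ 313.38.

$313.38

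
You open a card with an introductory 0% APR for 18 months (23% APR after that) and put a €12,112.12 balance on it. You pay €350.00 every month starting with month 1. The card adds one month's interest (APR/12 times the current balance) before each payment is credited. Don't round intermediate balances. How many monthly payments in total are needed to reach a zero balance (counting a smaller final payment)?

Promo months 1–18 at r₀ = 0%/12 = 0; months 19+ at r₁ = 23%/12 = 0.0191667.
After month 18 (no interest yet): B = €12,112.12 − 18·€350.00 = €5,812.12.
Then at r₁ with €350.00/mo: n₂ = −ln(1 − r₁·B/P)/ln(1+r₁) ≈ 20.18 → 21 more payments.

39 payments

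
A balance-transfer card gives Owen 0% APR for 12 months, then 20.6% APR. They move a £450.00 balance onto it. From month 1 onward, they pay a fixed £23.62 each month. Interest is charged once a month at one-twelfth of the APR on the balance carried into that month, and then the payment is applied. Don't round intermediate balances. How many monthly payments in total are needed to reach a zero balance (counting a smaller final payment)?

Promo months 1–12 at r₀ = 0%/12 = 0; months 13+ at r₁ = 20.6%/12 = 0.0171667.
After month 12 (no interest yet): B = £450.00 − 12·£23.62 = £166.56.
Then at r₁ with £23.62/mo: n₂ = −ln(1 − r₁·B/P)/ln(1+r₁) ≈ 7.58 → 8 more payments.

20 payments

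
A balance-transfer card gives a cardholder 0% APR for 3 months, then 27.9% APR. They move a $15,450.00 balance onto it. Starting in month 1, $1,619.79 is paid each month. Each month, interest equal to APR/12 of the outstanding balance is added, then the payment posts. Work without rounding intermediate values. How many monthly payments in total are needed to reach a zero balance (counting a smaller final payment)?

11 payments

Promo months 1–3 at r₀ = 0%/12 = 0; months 4+ at r₁ = 27.9%/12 = 0.02325.
After month 3 (no interest yet): B = $15,450.00 − 3·$1,619.79 = $10,590.63.
Then at r₁ with $1,619.79/mo: n₂ = −ln(1 − r₁·B/P)/ln(1+r₁) ≈ 7.17 → 8 more payments.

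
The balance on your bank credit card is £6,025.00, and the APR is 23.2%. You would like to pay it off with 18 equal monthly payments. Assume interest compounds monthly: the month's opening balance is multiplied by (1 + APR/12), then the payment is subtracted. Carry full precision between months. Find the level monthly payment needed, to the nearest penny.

Monthly rate r = 23.2%/12 = 1.93333% = 0.0193333.
Level-payment amortization: P = B₀·r / (1 − (1+r)^(−n)) = 6025.00·0.0193333 / (1 − 1.01933^(−18)).
Denominator 1 − (1+r)^(−18) = 0.291552086.
P = 116.483 / 0.291552086 ≈ 399.53.

£399.53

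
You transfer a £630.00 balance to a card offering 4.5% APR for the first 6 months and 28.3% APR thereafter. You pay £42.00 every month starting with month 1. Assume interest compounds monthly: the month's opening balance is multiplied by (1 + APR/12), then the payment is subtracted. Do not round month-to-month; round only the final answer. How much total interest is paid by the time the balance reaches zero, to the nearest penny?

£67.38

Promo months 1–6 at r₀ = 4.5%/12 = 0.00375; months 7+ at r₁ = 28.3%/12 = 0.0235833.
After month 6: iterate B ← B·(1+r₀) − £42.00 for 6 months → £389.93.
Then at r₁ with £42.00/mo: n₂ = −ln(1 − r₁·B/P)/ln(1+r₁) ≈ 10.60 → 11 more payments.
Total paid = 16·£42.00 + £25.38 = £697.38; interest = £697.38 − £630.00 = £67.38.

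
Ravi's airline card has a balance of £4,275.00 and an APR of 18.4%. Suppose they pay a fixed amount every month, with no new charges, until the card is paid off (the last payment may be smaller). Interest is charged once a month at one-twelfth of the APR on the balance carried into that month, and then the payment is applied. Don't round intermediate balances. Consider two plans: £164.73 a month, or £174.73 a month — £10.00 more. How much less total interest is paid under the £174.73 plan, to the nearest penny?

Monthly rate r = 18.4%/12 = 1.53333% = 0.0153333.
At £164.73/mo: n = ⌈−ln(1 − rB₀/P)/ln(1+r)⌉ = 34 payments (last £56.70); total interest = total paid − £4,275.00 = £1,217.79.
At £174.73/mo: 31 payments (last £157.83); total interest £1,124.73.
Interest saved = £1,217.79 − £1,124.73 = £93.06.

£93.06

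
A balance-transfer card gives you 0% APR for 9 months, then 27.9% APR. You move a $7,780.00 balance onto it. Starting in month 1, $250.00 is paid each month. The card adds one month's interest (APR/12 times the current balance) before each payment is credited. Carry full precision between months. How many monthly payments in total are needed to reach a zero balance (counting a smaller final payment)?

Promo months 1–9 at r₀ = 0%/12 = 0; months 10+ at r₁ = 27.9%/12 = 0.02325.
After month 9 (no interest yet): B = $7,780.00 − 9·$250.00 = $5,530.00.
Then at r₁ with $250.00/mo: n₂ = −ln(1 − r₁·B/P)/ln(1+r₁) ≈ 31.42 → 32 more payments.

41 payments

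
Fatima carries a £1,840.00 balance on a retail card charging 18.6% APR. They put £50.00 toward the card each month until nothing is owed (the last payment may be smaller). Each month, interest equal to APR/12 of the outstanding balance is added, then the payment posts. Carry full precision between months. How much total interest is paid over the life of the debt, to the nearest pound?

Monthly rate r = 18.6%/12 = 1.55% = 0.0155.
Payoff takes n = ⌈−ln(1 − rB₀/P)/ln(1+r)⌉ = ⌈54.931⌉ = 55 payments; the last is £46.58.
Total paid = 54·£50.00 + £46.58 = £2,746.58.
Total interest = total paid − principal = £2,746.58 − £1,840.00 = £906.58.

£907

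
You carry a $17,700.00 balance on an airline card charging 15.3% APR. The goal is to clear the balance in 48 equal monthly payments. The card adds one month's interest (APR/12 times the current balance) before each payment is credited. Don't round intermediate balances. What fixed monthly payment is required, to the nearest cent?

$495.30

Monthly rate r = 15.3%/12 = 1.275% = 0.01275.
Level-payment amortization: P = B₀·r / (1 − (1+r)^(−n)) = 17700.00·0.01275 / (1 − 1.01275^(−48)).
Denominator 1 − (1+r)^(−48) = 0.455632848.
P = 225.675 / 0.455632848 ≈ 495.30.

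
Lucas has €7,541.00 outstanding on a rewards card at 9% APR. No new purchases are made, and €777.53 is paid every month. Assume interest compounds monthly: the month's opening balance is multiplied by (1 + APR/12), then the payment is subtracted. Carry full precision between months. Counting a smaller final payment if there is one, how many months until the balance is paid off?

Monthly rate r = 9%/12 = 0.75% = 0.0075.
Recurrence: B ← B·(1+r) − €777.53.
Month 1: interest €56.56; balance after payment €6,820.03.
Month 2: interest €51.15; balance after payment €6,093.65.
Closed form: n = −ln(1 − rB₀/P)/ln(1+r) = −ln(0.92726)/ln(1.0075) ≈ 10.107, so the balance reaches zero during payment 11.

11 payments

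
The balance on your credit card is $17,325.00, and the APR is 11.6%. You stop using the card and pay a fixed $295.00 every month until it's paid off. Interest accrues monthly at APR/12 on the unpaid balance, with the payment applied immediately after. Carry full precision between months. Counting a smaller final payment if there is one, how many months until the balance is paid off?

Monthly rate r = 11.6%/12 = 0.966667% = 0.00966667.
Recurrence: B ← B·(1+r) − $295.00.
Month 1: interest $167.47; balance after payment $17,197.47.
Month 2: interest $166.24; balance after payment $17,068.72.
Closed form: n = −ln(1 − rB₀/P)/ln(1+r) = −ln(0.43229)/ln(1.00967) ≈ 87.177, so the balance reaches zero during payment 88.

88 months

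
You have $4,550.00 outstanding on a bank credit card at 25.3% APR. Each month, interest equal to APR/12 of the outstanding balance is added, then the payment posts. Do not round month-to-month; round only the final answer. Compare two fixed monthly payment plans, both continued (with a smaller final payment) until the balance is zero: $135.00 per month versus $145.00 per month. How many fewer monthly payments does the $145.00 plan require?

Monthly rate r = 25.3%/12 = 2.10833% = 0.0210833.
At $135.00/mo: n = ⌈−ln(1 − rB₀/P)/ln(1+r)⌉ = 60 payments (last $58.02); total interest = total paid − $4,550.00 = $3,473.02.
At $145.00/mo: 52 payments (last $134.90); total interest $2,979.90.
Payments saved = 60 − 52 = 8.

8 fewer payments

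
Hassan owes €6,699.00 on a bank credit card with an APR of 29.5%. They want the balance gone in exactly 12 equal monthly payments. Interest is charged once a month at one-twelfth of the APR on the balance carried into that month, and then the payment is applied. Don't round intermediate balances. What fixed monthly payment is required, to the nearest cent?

Monthly rate r = 29.5%/12 = 2.45833% = 0.0245833.
Level-payment amortization: P = B₀·r / (1 − (1+r)^(−n)) = 6699.00·0.0245833 / (1 − 1.02458^(−12)).
Denominator 1 − (1+r)^(−12) = 0.252807411.
P = 164.684 / 0.252807411 ≈ 651.42.

€651.42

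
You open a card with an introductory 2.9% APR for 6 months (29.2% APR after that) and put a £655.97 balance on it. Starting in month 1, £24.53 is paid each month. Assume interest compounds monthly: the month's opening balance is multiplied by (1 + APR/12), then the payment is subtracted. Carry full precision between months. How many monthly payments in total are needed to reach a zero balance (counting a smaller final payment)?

Promo months 1–6 at r₀ = 2.9%/12 = 0.00241667; months 7+ at r₁ = 29.2%/12 = 0.0243333.
After month 6: iterate B ← B·(1+r₀) − £24.53 for 6 months → £517.47.
Then at r₁ with £24.53/mo: n₂ = −ln(1 − r₁·B/P)/ln(1+r₁) ≈ 29.95 → 30 more payments.

36 payments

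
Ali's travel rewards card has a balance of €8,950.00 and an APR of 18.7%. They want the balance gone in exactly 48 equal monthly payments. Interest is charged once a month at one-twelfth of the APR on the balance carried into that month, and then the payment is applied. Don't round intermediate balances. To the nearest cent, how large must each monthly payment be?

Monthly rate r = 18.7%/12 = 1.55833% = 0.0155833.
Level-payment amortization: P = B₀·r / (1 − (1+r)^(−n)) = 8950.00·0.0155833 / (1 − 1.01558^(−48)).
Denominator 1 − (1+r)^(−48) = 0.523949664.
P = 139.471 / 0.523949664 ≈ 266.19.

€266.19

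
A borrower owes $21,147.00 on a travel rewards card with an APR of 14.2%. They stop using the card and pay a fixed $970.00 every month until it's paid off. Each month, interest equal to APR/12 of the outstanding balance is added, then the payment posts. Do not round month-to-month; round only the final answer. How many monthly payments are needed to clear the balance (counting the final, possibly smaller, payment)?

26 months

Monthly rate r = 14.2%/12 = 1.18333% = 0.0118333.
Recurrence: B ← B·(1+r) − $970.00.
Month 1: interest $250.24; balance after payment $20,427.24.
Month 2: interest $241.72; balance after payment $19,698.96.
Closed form: n = −ln(1 − rB₀/P)/ln(1+r) = −ln(0.74202)/ln(1.01183) ≈ 25.364, so the balance reaches zero during payment 26.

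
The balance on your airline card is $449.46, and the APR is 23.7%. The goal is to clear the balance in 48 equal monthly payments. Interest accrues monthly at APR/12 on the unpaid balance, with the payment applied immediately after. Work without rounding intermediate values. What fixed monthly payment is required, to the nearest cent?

$14.58

Monthly rate r = 23.7%/12 = 1.975% = 0.01975.
Level-payment amortization: P = B₀·r / (1 − (1+r)^(−n)) = 449.46·0.01975 / (1 − 1.01975^(−48)).
Denominator 1 − (1+r)^(−48) = 0.608887471.
P = 8.87683 / 0.608887471 ≈ 14.58.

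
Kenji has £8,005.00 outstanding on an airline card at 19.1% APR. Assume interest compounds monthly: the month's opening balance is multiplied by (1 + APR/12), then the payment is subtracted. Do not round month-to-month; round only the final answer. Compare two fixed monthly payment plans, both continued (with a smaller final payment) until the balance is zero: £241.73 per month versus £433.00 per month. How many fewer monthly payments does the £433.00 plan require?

25 fewer payments

Monthly rate r = 19.1%/12 = 1.59167% = 0.0159167.
At £241.73/mo: n = ⌈−ln(1 − rB₀/P)/ln(1+r)⌉ = 48 payments (last £102.31); total interest = total paid − £8,005.00 = £3,458.62.
At £433.00/mo: 23 payments (last £30.21); total interest £1,551.21.
Payments saved = 48 − 23 = 25.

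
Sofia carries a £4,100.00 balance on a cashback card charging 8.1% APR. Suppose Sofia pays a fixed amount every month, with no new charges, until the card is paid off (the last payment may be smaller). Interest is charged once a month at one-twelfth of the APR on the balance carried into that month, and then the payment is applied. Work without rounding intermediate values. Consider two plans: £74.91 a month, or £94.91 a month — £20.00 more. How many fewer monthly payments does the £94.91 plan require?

17 fewer payments

Monthly rate r = 8.1%/12 = 0.675% = 0.00675.
At £74.91/mo: n = ⌈−ln(1 − rB₀/P)/ln(1+r)⌉ = 69 payments (last £41.20); total interest = total paid − £4,100.00 = £1,035.08.
At £94.91/mo: 52 payments (last £23.22); total interest £763.63.
Payments saved = 69 − 52 = 17.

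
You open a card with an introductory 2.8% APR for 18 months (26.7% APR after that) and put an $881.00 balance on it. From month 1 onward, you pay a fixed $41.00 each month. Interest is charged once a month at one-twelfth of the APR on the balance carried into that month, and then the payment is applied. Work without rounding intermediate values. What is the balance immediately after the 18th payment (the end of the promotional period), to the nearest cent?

$165.92

Promo months 1–18 at r₀ = 2.8%/12 = 0.00233333; months 19+ at r₁ = 26.7%/12 = 0.02225.
After month 18: iterate B ← B·(1+r₀) − $41.00 for 18 months → $165.92.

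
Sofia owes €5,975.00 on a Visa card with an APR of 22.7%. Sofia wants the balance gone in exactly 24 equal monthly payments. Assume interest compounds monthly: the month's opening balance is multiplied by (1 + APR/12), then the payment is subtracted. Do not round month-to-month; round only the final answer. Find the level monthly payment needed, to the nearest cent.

€312.04

Monthly rate r = 22.7%/12 = 1.89167% = 0.0189167.
Level-payment amortization: P = B₀·r / (1 − (1+r)^(−n)) = 5975.00·0.0189167 / (1 − 1.01892^(−24)).
Denominator 1 − (1+r)^(−24) = 0.362218361.
P = 113.027 / 0.362218361 ≈ 312.04.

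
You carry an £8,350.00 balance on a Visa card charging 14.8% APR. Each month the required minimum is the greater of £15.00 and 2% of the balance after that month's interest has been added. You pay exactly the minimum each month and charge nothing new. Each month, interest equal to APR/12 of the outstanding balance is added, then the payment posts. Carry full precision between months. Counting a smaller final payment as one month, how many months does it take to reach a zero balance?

382 months

Monthly rate r = 14.8%/12 = 1.23333% = 0.0123333.
While 2% of the post-interest balance exceeds £15.00, each month B ← (B·(1+r))·(1 − 0.02), i.e. B shrinks by the factor (1+r)·0.98 = 0.99209.
This holds for months 1–305. Entering month 306 the balance is £740.15; 2% of the post-interest balance is now below £15.00, so the flat £15.00 minimum applies from here.
From month 306 a fixed £15.00 at rate r clears £740.15 in 77 more payments. Total: 305 + 77 = 382 months.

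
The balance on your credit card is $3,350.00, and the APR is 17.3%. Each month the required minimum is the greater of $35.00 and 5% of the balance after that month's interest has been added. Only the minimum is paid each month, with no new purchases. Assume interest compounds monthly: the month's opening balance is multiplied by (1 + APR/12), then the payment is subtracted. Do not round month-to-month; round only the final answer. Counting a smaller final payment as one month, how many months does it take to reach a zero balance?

Monthly rate r = 17.3%/12 = 1.44167% = 0.0144167.
While 5% of the post-interest balance exceeds $35.00, each month B ← (B·(1+r))·(1 − 0.05), i.e. B shrinks by the factor (1+r)·0.95 = 0.9637.
This holds for months 1–43. Entering month 44 the balance is $683.07; 5% of the post-interest balance is now below $35.00, so the flat $35.00 minimum applies from here.
From month 44 a fixed $35.00 at rate r clears $683.07 in 24 more payments. Total: 43 + 24 = 67 months.

67 months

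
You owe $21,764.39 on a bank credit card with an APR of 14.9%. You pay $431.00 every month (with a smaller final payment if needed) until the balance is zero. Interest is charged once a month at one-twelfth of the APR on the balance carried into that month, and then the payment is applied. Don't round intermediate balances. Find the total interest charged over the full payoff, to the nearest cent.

$12,680.39

Monthly rate r = 14.9%/12 = 1.24167% = 0.0124167.
Payoff takes n = ⌈−ln(1 − rB₀/P)/ln(1+r)⌉ = ⌈79.918⌉ = 80 payments; the last is $395.78.
Total paid = 79·$431.00 + $395.78 = $34,444.78.
Total interest = total paid − principal = $34,444.78 − $21,764.39 = $12,680.39.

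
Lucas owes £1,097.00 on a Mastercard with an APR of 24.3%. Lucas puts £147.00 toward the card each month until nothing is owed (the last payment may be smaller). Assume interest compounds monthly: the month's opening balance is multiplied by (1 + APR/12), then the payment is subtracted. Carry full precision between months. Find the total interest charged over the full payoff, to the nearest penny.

£104.53

Monthly rate r = 24.3%/12 = 2.025% = 0.02025.
Payoff takes n = ⌈−ln(1 − rB₀/P)/ln(1+r)⌉ = ⌈8.172⌉ = 9 payments; the last is £25.53.
Total paid = 8·£147.00 + £25.53 = £1,201.53.
Total interest = total paid − principal = £1,201.53 − £1,097.00 = £104.53.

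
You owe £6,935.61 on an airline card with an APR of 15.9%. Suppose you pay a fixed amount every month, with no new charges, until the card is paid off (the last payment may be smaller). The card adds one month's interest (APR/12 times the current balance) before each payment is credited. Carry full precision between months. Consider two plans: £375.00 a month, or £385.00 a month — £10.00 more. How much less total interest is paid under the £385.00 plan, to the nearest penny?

£32.06

Monthly rate r = 15.9%/12 = 1.325% = 0.01325.
At £375.00/mo: n = ⌈−ln(1 − rB₀/P)/ln(1+r)⌉ = 22 payments (last £134.23); total interest = total paid − £6,935.61 = £1,073.62.
At £385.00/mo: 21 payments (last £277.17); total interest £1,041.56.
Interest saved = £1,073.62 − £1,041.56 = £32.06.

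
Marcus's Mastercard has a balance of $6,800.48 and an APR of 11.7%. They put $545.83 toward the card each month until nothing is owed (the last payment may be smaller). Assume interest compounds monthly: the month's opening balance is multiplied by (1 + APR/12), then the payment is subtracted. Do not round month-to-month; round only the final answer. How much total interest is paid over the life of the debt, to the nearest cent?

$485.76

Monthly rate r = 11.7%/12 = 0.975% = 0.00975.
Payoff takes n = ⌈−ln(1 − rB₀/P)/ln(1+r)⌉ = ⌈13.348⌉ = 14 payments; the last is $190.45.
Total paid = 13·$545.83 + $190.45 = $7,286.24.
Total interest = total paid − principal = $7,286.24 − $6,800.48 = $485.76.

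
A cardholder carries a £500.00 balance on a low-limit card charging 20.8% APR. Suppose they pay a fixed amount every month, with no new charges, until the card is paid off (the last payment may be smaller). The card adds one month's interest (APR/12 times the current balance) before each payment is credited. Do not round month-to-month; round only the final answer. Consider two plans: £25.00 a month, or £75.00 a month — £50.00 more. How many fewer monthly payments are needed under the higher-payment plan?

17 fewer payments

Monthly rate r = 20.8%/12 = 1.73333% = 0.0173333.
At £25.00/mo: n = ⌈−ln(1 − rB₀/P)/ln(1+r)⌉ = 25 payments (last £19.29); total interest = total paid − £500.00 = £119.29.
At £75.00/mo: 8 payments (last £11.00); total interest £36.00.
Payments saved = 25 − 8 = 17.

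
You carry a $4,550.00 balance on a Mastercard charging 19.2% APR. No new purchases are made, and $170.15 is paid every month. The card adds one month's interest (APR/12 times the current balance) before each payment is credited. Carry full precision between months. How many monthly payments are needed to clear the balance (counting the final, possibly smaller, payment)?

36 payments

Monthly rate r = 19.2%/12 = 1.6% = 0.016.
Recurrence: B ← B·(1+r) − $170.15.
Month 1: interest $72.80; balance after payment $4,452.65.
Month 2: interest $71.24; balance after payment $4,353.74.
Closed form: n = −ln(1 − rB₀/P)/ln(1+r) = −ln(0.57214)/ln(1.016) ≈ 35.176, so the balance reaches zero during payment 36.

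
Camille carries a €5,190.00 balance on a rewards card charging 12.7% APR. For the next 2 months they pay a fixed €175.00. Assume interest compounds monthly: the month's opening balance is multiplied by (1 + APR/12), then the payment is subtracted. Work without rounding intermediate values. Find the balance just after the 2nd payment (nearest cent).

Monthly rate r = 12.7%/12 = 1.05833% = 0.0105833.
Each month: B ← B·(1+r) − €175.00.
Month 1: interest €54.93; balance after payment €5,069.93.
Month 2: interest €53.66; balance after payment €4,948.58.

€4,948.58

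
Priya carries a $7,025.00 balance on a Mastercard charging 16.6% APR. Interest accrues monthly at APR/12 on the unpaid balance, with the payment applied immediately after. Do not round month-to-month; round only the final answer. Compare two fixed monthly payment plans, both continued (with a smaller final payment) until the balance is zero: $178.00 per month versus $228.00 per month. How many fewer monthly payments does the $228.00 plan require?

17 fewer payments

Monthly rate r = 16.6%/12 = 1.38333% = 0.0138333.
At $178.00/mo: n = ⌈−ln(1 − rB₀/P)/ln(1+r)⌉ = 58 payments (last $83.91); total interest = total paid − $7,025.00 = $3,204.91.
At $228.00/mo: 41 payments (last $99.56); total interest $2,194.56.
Payments saved = 58 − 41 = 17.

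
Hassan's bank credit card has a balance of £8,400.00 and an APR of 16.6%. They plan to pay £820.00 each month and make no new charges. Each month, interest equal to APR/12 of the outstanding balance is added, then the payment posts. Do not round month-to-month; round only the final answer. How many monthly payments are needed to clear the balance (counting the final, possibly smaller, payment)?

Monthly rate r = 16.6%/12 = 1.38333% = 0.0138333.
Recurrence: B ← B·(1+r) − £820.00.
Month 1: interest £116.20; balance after payment £7,696.20.
Month 2: interest £106.46; balance after payment £6,982.66.
Closed form: n = −ln(1 − rB₀/P)/ln(1+r) = −ln(0.85829)/ln(1.01383) ≈ 11.123, so the balance reaches zero during payment 12.

12 payments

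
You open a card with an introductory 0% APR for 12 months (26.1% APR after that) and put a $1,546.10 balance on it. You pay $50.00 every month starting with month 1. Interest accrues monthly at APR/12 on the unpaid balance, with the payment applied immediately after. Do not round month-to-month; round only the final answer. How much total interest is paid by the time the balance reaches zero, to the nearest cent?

$286.24

Promo months 1–12 at r₀ = 0%/12 = 0; months 13+ at r₁ = 26.1%/12 = 0.02175.
After month 12 (no interest yet): B = $1,546.10 − 12·$50.00 = $946.10.
Then at r₁ with $50.00/mo: n₂ = −ln(1 − r₁·B/P)/ln(1+r₁) ≈ 24.64 → 25 more payments.
Total paid = 36·$50.00 + $32.34 = $1,832.34; interest = $1,832.34 − $1,546.10 = $286.24.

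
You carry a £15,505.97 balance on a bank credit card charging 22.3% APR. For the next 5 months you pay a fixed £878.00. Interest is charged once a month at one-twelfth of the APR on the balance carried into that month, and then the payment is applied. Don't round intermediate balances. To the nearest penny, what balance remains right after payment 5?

Monthly rate r = 22.3%/12 = 1.85833% = 0.0185833.
Each month: B ← B·(1+r) − £878.00.
Month 1: interest £288.15; balance after payment £14,916.12.
Month 2: interest £277.19; balance after payment £14,315.31.
Month 3: interest £266.03; balance after payment £13,703.34.
Month 4: interest £254.65; balance after payment £13,079.99.
Month 5: interest £243.07; balance after payment £12,445.06.

£12,445.06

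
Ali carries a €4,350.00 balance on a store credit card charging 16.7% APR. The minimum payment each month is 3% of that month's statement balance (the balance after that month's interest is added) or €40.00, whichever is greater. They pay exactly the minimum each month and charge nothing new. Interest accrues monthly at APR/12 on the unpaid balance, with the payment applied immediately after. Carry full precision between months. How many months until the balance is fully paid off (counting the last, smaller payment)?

Monthly rate r = 16.7%/12 = 1.39167% = 0.0139167.
While 3% of the post-interest balance exceeds €40.00, each month B ← (B·(1+r))·(1 − 0.03), i.e. B shrinks by the factor (1+r)·0.97 = 0.9835.
This holds for months 1–72. Entering month 73 the balance is €1,312.86; 3% of the post-interest balance is now below €40.00, so the flat €40.00 minimum applies from here.
From month 73 a fixed €40.00 at rate r clears €1,312.86 in 45 more payments. Total: 72 + 45 = 117 months.

117 months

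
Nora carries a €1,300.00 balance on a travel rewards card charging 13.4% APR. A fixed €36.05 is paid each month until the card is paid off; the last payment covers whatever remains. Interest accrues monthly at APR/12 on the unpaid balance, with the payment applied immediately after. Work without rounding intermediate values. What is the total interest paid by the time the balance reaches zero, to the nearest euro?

Monthly rate r = 13.4%/12 = 1.11667% = 0.0111667.
Payoff takes n = ⌈−ln(1 − rB₀/P)/ln(1+r)⌉ = ⌈46.404⌉ = 47 payments; the last is €14.61.
Total paid = 46·€36.05 + €14.61 = €1,672.91.
Total interest = total paid − principal = €1,672.91 − €1,300.00 = €372.91.

€373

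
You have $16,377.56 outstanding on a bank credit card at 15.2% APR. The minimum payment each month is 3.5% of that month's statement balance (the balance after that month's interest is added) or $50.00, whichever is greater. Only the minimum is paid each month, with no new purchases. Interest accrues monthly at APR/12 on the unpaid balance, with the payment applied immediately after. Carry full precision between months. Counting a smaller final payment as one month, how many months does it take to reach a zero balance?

Monthly rate r = 15.2%/12 = 1.26667% = 0.0126667.
While 3.5% of the post-interest balance exceeds $50.00, each month B ← (B·(1+r))·(1 − 0.035), i.e. B shrinks by the factor (1+r)·0.965 = 0.97722.
This holds for months 1–107. Entering month 108 the balance is $1,391.84; 3.5% of the post-interest balance is now below $50.00, so the flat $50.00 minimum applies from here.
From month 108 a fixed $50.00 at rate r clears $1,391.84 in 35 more payments. Total: 107 + 35 = 142 months.

142 months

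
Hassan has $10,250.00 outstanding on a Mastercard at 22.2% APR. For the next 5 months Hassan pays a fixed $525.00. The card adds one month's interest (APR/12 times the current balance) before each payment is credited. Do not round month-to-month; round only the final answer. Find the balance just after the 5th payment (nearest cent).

$8,509.92

Monthly rate r = 22.2%/12 = 1.85% = 0.0185.
Each month: B ← B·(1+r) − $525.00.
Month 1: interest $189.62; balance after payment $9,914.62.
Month 2: interest $183.42; balance after payment $9,573.05.
Month 3: interest $177.10; balance after payment $9,225.15.
Month 4: interest $170.67; balance after payment $8,870.81.
Month 5: interest $164.11; balance after payment $8,509.92.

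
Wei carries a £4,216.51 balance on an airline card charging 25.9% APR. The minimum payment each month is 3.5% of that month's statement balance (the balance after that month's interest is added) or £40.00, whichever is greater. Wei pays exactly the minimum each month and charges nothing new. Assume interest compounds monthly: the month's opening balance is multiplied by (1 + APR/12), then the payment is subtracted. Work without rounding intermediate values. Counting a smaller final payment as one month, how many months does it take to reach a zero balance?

137 months

Monthly rate r = 25.9%/12 = 2.15833% = 0.0215833.
While 3.5% of the post-interest balance exceeds £40.00, each month B ← (B·(1+r))·(1 − 0.035), i.e. B shrinks by the factor (1+r)·0.965 = 0.98583.
This holds for months 1–93. Entering month 94 the balance is £1,118.04; 3.5% of the post-interest balance is now below £40.00, so the flat £40.00 minimum applies from here.
From month 94 a fixed £40.00 at rate r clears £1,118.04 in 44 more payments. Total: 93 + 44 = 137 months.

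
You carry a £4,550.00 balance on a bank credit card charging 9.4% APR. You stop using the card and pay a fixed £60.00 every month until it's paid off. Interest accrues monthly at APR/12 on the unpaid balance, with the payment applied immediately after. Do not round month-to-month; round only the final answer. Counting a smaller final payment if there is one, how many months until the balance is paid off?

116 payments

Monthly rate r = 9.4%/12 = 0.783333% = 0.00783333.
Recurrence: B ← B·(1+r) − £60.00.
Month 1: interest £35.64; balance after payment £4,525.64.
Month 2: interest £35.45; balance after payment £4,501.09.
Closed form: n = −ln(1 − rB₀/P)/ln(1+r) = −ln(0.40597)/ln(1.00783) ≈ 115.531, so the balance reaches zero during payment 116.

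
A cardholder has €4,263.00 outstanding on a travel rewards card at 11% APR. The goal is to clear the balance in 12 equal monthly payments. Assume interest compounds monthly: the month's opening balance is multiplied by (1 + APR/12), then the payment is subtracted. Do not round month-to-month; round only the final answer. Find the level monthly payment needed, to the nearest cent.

Monthly rate r = 11%/12 = 0.916667% = 0.00916667.
Level-payment amortization: P = B₀·r / (1 − (1+r)^(−n)) = 4263.00·0.00916667 / (1 − 1.00917^(−12)).
Denominator 1 − (1+r)^(−12) = 0.103716844.
P = 39.0775 / 0.103716844 ≈ 376.77.

€376.77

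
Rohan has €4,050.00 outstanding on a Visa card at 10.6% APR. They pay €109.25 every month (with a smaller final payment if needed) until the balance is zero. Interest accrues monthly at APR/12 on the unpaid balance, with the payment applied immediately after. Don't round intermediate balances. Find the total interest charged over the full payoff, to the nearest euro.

€878

Monthly rate r = 10.6%/12 = 0.883333% = 0.00883333.
Payoff takes n = ⌈−ln(1 − rB₀/P)/ln(1+r)⌉ = ⌈45.107⌉ = 46 payments; the last is €11.71.
Total paid = 45·€109.25 + €11.71 = €4,927.96.
Total interest = total paid − principal = €4,927.96 − €4,050.00 = €877.96.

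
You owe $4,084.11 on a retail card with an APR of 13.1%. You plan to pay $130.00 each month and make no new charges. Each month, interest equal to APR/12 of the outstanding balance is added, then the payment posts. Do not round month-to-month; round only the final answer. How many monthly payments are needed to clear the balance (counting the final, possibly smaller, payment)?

39 months

Monthly rate r = 13.1%/12 = 1.09167% = 0.0109167.
Recurrence: B ← B·(1+r) − $130.00.
Month 1: interest $44.58; balance after payment $3,998.69.
Month 2: interest $43.65; balance after payment $3,912.35.
Closed form: n = −ln(1 − rB₀/P)/ln(1+r) = −ln(0.65704)/ln(1.01092) ≈ 38.684, so the balance reaches zero during payment 39.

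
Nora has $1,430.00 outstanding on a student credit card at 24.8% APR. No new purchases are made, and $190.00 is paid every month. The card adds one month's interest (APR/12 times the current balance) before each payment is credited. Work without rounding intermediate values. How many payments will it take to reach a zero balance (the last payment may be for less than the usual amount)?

Monthly rate r = 24.8%/12 = 2.06667% = 0.0206667.
Recurrence: B ← B·(1+r) − $190.00.
Month 1: interest $29.55; balance after payment $1,269.55.
Month 2: interest $26.24; balance after payment $1,105.79.
Closed form: n = −ln(1 − rB₀/P)/ln(1+r) = −ln(0.84446)/ln(1.02067) ≈ 8.265, so the balance reaches zero during payment 9.

9 months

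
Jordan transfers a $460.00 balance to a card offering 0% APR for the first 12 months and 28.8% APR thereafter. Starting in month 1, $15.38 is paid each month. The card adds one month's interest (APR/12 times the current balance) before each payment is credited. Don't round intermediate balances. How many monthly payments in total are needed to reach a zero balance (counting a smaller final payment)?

Promo months 1–12 at r₀ = 0%/12 = 0; months 13+ at r₁ = 28.8%/12 = 0.024.
After month 12 (no interest yet): B = $460.00 − 12·$15.38 = $275.44.
Then at r₁ with $15.38/mo: n₂ = −ln(1 − r₁·B/P)/ln(1+r₁) ≈ 23.69 → 24 more payments.

36 months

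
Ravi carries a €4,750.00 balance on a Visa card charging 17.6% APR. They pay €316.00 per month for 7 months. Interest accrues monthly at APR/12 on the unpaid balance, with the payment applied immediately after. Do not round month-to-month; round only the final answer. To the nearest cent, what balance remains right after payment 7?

€2,947.91

Monthly rate r = 17.6%/12 = 1.46667% = 0.0146667.
Each month: B ← B·(1+r) − €316.00.
Month 1: interest €69.67; balance after payment €4,503.67.
Month 2: interest €66.05; balance after payment €4,253.72.
Month 3: interest €62.39; balance after payment €4,000.11.
Month 4: interest €58.67; balance after payment €3,742.78.
Month 5: interest €54.89; balance after payment €3,481.67.
Month 6: interest €51.06; balance after payment €3,216.74.
Month 7: interest €47.18; balance after payment €2,947.91.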